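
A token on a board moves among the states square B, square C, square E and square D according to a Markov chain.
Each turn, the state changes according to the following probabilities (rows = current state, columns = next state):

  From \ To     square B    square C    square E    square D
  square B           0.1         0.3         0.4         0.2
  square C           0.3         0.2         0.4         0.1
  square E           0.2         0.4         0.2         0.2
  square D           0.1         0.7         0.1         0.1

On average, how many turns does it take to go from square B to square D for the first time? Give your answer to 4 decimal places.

Let t(s) be the expected number of turns to first reach square D from state s, with t(square D) = 0. Conditioning on the first turn:
t(square B) = 1 + 0.1·t(square B) + 0.3·t(square C) + 0.4·t(square E)
t(square C) = 1 + 0.3·t(square B) + 0.2·t(square C) + 0.4·t(square E)
t(square E) = 1 + 0.2·t(square B) + 0.4·t(square C) + 0.2·t(square E)
Solving: t(square B) = 5.8929, t(square C) = 6.4286, t(square E) = 5.9375.
Expected turns from square B to square D: 5.8929.

5.8929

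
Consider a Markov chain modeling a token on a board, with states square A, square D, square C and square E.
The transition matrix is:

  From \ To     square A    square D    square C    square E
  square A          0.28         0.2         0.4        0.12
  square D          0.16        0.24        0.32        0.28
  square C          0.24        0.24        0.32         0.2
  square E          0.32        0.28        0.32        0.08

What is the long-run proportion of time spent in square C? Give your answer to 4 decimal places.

Let the stationary distribution be π with π = πP and π_1 + π_2 + π_3 + π_4 = 1.
π_1 = 0.28·π_1 + 0.16·π_2 + 0.24·π_3 + 0.32·π_4
π_2 = 0.2·π_1 + 0.24·π_2 + 0.24·π_3 + 0.28·π_4
π_3 = 0.4·π_1 + 0.32·π_2 + 0.32·π_3 + 0.32·π_4
Solving with the normalization constraint gives π = (0.2451, 0.2373, 0.3396, 0.1780).
So the stationary probability of square C is 0.3396.

0.3396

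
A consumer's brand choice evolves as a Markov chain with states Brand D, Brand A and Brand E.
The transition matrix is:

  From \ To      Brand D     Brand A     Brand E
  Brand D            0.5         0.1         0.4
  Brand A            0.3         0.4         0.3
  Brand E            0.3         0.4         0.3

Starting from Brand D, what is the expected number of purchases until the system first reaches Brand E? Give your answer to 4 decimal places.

Let t(s) be the expected number of purchases to first reach Brand E from state s, with t(Brand E) = 0. Conditioning on the first purchase:
t(Brand D) = 1 + 0.5·t(Brand D) + 0.1·t(Brand A)
t(Brand A) = 1 + 0.3·t(Brand D) + 0.4·t(Brand A)
Solving: t(Brand D) = 2.5926, t(Brand A) = 2.9630.
Expected purchases from Brand D to Brand E: 2.5926.

2.5926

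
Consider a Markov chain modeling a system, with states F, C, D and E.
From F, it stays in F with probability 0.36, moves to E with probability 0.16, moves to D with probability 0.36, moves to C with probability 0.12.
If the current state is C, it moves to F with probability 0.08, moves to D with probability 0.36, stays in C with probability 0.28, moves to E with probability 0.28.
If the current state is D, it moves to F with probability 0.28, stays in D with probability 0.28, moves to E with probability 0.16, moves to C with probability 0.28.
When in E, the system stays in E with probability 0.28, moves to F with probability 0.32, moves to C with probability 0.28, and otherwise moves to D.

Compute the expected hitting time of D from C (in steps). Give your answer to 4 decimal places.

3.3505

Let t(s) be the expected number of steps to first reach D from state s, with t(D) = 0. Conditioning on the first step:
t(F) = 1 + 0.36·t(F) + 0.12·t(C) + 0.16·t(E)
t(C) = 1 + 0.08·t(F) + 0.28·t(C) + 0.28·t(E)
t(E) = 1 + 0.32·t(F) + 0.28·t(C) + 0.28·t(E)
Solving: t(F) = 3.2216, t(C) = 3.3505, t(E) = 4.1237.
Expected steps from C to D: 3.3505.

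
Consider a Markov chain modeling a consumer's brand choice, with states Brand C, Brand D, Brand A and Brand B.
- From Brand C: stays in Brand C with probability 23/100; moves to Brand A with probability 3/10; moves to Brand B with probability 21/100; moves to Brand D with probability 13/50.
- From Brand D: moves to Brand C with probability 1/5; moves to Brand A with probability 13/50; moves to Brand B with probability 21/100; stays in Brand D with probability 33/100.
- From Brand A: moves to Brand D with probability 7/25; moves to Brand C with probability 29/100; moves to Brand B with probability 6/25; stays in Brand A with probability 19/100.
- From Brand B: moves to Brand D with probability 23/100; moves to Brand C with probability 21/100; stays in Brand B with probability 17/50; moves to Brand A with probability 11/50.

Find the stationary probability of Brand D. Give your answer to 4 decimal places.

Let the stationary distribution be π with π = πP and π_1 + π_2 + π_3 + π_4 = 1.
π_1 = 0.23·π_1 + 0.2·π_2 + 0.29·π_3 + 0.21·π_4
π_2 = 0.26·π_1 + 0.33·π_2 + 0.28·π_3 + 0.23·π_4
π_3 = 0.3·π_1 + 0.26·π_2 + 0.19·π_3 + 0.22·π_4
Solving with the normalization constraint gives π = (0.2312, 0.2767, 0.2423, 0.2497).
So the stationary probability of Brand D is 0.2767.

0.2767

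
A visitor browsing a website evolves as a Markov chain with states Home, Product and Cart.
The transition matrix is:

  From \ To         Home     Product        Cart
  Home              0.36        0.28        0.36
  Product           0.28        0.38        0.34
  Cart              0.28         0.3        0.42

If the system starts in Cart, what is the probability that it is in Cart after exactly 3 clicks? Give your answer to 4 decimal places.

Propagate the distribution vector 3 clicks from Cart.
After 0 clicks: (0.0000, 0.0000, 1.0000)
After 1 click: (0.2800, 0.3000, 0.4200)
After 2 clicks: (0.3024, 0.3184, 0.3792)
After 3 clicks: (0.3042, 0.3194, 0.3764)
P(in Cart after 3 clicks) = 0.3764

0.3764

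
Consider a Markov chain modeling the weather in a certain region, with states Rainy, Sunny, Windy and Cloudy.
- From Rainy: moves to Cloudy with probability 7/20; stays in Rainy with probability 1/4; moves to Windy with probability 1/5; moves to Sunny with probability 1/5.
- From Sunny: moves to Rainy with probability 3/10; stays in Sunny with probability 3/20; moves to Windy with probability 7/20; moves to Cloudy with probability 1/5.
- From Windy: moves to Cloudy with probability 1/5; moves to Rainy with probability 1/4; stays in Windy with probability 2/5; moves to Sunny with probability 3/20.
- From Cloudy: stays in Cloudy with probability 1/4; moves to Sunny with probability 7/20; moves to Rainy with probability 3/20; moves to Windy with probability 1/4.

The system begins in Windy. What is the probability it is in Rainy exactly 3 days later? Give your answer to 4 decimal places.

Propagate the distribution vector 3 days from Windy.
After 0 days: (0.0000, 0.0000, 1.0000, 0.0000)
After 1 day: (0.2500, 0.1500, 0.4000, 0.2000)
After 2 days: (0.2375, 0.2025, 0.3125, 0.2475)
After 3 days: (0.2354, 0.2114, 0.3053, 0.2480)
P(in Rainy after 3 days) = 0.2354

0.2354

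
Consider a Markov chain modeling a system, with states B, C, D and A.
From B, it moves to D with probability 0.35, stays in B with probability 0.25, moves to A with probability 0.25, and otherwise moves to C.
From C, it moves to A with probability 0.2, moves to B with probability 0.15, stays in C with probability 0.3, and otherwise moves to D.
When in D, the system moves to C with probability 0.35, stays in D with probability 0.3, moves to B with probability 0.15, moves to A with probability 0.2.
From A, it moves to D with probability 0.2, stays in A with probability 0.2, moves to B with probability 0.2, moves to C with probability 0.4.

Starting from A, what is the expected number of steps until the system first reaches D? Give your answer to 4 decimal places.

Let t(s) be the expected number of steps to first reach D from state s, with t(D) = 0. Conditioning on the first step:
t(B) = 1 + 0.25·t(B) + 0.15·t(C) + 0.25·t(A)
t(C) = 1 + 0.15·t(B) + 0.3·t(C) + 0.2·t(A)
t(A) = 1 + 0.2·t(B) + 0.4·t(C) + 0.2·t(A)
Solving: t(B) = 3.1643, t(C) = 3.1381, t(A) = 3.6101.
Expected steps from A to D: 3.6101.

3.6101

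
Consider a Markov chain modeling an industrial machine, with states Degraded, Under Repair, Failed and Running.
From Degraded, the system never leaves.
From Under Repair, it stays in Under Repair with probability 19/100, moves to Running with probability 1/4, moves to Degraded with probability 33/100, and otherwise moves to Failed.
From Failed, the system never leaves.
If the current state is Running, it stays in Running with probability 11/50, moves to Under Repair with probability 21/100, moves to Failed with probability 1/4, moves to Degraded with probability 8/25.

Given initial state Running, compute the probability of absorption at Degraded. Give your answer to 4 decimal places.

Let h(s) be the probability of absorption at Degraded starting from transient state s. Then h(Degraded) = 1 and h(Failed) = 0. By first-step analysis:
h(Under Repair) = 0.33·1 + 0.19·h(Under Repair) + 0.23·0 + 0.25·h(Running)
h(Running) = 0.32·1 + 0.21·h(Under Repair) + 0.25·0 + 0.22·h(Running)
Solving: h(Under Repair) = 0.5824, h(Running) = 0.5671.
Starting from Running, the probability is 0.5671.

0.5671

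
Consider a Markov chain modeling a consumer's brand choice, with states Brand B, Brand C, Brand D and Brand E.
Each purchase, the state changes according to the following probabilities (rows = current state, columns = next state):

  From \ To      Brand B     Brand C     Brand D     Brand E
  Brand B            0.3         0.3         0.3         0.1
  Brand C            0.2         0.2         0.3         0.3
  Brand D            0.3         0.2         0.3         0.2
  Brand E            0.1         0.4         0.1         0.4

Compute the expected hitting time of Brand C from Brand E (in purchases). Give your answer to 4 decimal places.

Let t(s) be the expected number of purchases to first reach Brand C from state s, with t(Brand C) = 0. Conditioning on the first purchase:
t(Brand B) = 1 + 0.3·t(Brand B) + 0.3·t(Brand D) + 0.1·t(Brand E)
t(Brand D) = 1 + 0.3·t(Brand B) + 0.3·t(Brand D) + 0.2·t(Brand E)
t(Brand E) = 1 + 0.1·t(Brand B) + 0.1·t(Brand D) + 0.4·t(Brand E)
Solving: t(Brand B) = 3.4286, t(Brand D) = 3.7143, t(Brand E) = 2.8571.
Expected purchases from Brand E to Brand C: 2.8571.

2.8571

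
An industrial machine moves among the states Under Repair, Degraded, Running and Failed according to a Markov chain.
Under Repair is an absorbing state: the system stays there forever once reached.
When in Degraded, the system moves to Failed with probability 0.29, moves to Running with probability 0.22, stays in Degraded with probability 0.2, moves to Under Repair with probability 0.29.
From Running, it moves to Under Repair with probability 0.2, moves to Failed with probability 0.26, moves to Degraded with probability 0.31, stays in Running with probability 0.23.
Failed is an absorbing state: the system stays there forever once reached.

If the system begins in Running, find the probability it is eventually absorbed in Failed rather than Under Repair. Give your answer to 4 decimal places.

Let h(s) be the probability of absorption at Failed starting from transient state s. Then h(Failed) = 1 and h(Under Repair) = 0. By first-step analysis:
h(Degraded) = 0.29·0 + 0.2·h(Degraded) + 0.22·h(Running) + 0.29·1
h(Running) = 0.2·0 + 0.31·h(Degraded) + 0.23·h(Running) + 0.26·1
Solving: h(Degraded) = 0.5120, h(Running) = 0.5438.
Starting from Running, the probability is 0.5438.

0.5438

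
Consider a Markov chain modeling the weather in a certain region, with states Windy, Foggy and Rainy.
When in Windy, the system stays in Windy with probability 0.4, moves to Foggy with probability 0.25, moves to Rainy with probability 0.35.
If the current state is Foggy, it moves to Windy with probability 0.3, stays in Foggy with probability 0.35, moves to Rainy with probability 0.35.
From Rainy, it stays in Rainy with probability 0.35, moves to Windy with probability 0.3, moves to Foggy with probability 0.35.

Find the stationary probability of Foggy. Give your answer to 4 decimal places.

Let the stationary distribution be π with π = πP and π_1 + π_2 + π_3 = 1.
π_1 = 0.4·π_1 + 0.3·π_2 + 0.3·π_3
π_2 = 0.25·π_1 + 0.35·π_2 + 0.35·π_3
Solving with the normalization constraint gives π = (0.3333, 0.3167, 0.3500).
So the stationary probability of Foggy is 0.3167.

0.3167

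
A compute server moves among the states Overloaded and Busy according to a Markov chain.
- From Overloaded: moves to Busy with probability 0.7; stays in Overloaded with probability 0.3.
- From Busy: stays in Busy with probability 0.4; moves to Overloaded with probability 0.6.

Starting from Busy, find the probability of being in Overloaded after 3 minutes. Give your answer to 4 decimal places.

0.4740

Propagate the distribution vector 3 minutes from Busy.
After 0 minutes: (0.0000, 1.0000)
After 1 minute: (0.6000, 0.4000)
After 2 minutes: (0.4200, 0.5800)
After 3 minutes: (0.4740, 0.5260)
P(in Overloaded after 3 minutes) = 0.4740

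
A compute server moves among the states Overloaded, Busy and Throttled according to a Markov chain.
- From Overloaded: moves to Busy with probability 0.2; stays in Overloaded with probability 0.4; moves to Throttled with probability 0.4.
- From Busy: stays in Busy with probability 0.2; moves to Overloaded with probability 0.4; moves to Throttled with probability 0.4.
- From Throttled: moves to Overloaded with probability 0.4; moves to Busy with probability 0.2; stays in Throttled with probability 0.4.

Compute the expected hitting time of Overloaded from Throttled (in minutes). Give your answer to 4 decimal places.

Let t(s) be the expected number of minutes to first reach Overloaded from state s, with t(Overloaded) = 0. Conditioning on the first minute:
t(Busy) = 1 + 0.2·t(Busy) + 0.4·t(Throttled)
t(Throttled) = 1 + 0.2·t(Busy) + 0.4·t(Throttled)
Solving: t(Busy) = 2.5000, t(Throttled) = 2.5000.
Expected minutes from Throttled to Overloaded: 2.5000.

2.5000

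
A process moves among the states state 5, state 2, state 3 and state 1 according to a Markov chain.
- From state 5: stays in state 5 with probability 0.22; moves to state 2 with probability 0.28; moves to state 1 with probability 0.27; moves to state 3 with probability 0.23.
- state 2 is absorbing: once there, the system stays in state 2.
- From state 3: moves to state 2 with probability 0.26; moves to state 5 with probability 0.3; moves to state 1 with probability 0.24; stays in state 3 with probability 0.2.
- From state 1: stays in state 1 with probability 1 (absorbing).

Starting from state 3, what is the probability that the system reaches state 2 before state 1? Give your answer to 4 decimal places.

Let h(s) be the probability of absorption at state 2 starting from transient state s. Then h(state 2) = 1 and h(state 1) = 0. By first-step analysis:
h(state 5) = 0.22·h(state 5) + 0.28·1 + 0.23·h(state 3) + 0.27·0
h(state 3) = 0.3·h(state 5) + 0.26·1 + 0.2·h(state 3) + 0.24·0
Solving: h(state 5) = 0.5114, h(state 3) = 0.5168.
Starting from state 3, the probability is 0.5168.

0.5168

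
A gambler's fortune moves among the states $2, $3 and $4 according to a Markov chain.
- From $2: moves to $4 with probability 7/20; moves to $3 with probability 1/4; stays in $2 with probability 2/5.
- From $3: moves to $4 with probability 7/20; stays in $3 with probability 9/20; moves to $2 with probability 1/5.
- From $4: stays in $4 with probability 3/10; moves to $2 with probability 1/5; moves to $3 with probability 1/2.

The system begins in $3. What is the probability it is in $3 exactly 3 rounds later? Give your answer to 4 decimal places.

0.4186

Propagate the distribution vector 3 rounds from $3.
After 0 rounds: (0.0000, 1.0000, 0.0000)
After 1 round: (0.2000, 0.4500, 0.3500)
After 2 rounds: (0.2400, 0.4275, 0.3325)
After 3 rounds: (0.2480, 0.4186, 0.3334)
P(in $3 after 3 rounds) = 0.4186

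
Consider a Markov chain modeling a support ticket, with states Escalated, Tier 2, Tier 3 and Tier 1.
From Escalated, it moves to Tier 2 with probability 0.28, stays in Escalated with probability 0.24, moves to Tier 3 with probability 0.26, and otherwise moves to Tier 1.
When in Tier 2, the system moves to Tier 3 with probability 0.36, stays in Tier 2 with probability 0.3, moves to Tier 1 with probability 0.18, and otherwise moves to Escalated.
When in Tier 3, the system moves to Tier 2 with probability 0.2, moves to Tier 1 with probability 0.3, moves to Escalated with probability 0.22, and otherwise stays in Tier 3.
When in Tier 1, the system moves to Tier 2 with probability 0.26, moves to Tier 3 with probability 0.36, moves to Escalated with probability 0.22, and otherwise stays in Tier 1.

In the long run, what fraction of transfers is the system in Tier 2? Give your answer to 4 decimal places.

Let the stationary distribution be π with π = πP and π_1 + π_2 + π_3 + π_4 = 1.
π_1 = 0.24·π_1 + 0.16·π_2 + 0.22·π_3 + 0.22·π_4
π_2 = 0.28·π_1 + 0.3·π_2 + 0.2·π_3 + 0.26·π_4
π_3 = 0.26·π_1 + 0.36·π_2 + 0.28·π_3 + 0.36·π_4
Solving with the normalization constraint gives π = (0.2088, 0.2556, 0.3140, 0.2216).
So the stationary probability of Tier 2 is 0.2556.

0.2556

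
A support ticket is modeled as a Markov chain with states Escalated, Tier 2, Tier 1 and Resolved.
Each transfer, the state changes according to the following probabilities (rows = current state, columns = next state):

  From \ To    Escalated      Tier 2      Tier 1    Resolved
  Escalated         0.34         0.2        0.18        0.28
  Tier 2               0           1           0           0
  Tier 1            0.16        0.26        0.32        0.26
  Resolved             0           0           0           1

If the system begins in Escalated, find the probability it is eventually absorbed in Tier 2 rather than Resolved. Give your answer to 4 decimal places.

Let h(s) be the probability of absorption at Tier 2 starting from transient state s. Then h(Tier 2) = 1 and h(Resolved) = 0. By first-step analysis:
h(Escalated) = 0.34·h(Escalated) + 0.2·1 + 0.18·h(Tier 1) + 0.28·0
h(Tier 1) = 0.16·h(Escalated) + 0.26·1 + 0.32·h(Tier 1) + 0.26·0
Solving: h(Escalated) = 0.4352, h(Tier 1) = 0.4848.
Starting from Escalated, the probability is 0.4352.

0.4352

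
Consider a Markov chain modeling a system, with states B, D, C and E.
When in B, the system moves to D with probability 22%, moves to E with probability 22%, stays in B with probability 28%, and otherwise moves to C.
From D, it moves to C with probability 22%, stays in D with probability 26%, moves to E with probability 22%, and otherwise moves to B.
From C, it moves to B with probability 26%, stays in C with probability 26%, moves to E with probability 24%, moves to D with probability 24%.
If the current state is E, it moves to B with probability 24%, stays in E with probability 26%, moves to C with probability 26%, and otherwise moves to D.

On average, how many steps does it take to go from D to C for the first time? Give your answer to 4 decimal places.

4.0650

Let t(s) be the expected number of steps to first reach C from state s, with t(C) = 0. Conditioning on the first step:
t(B) = 1 + 0.28·t(B) + 0.22·t(D) + 0.22·t(E)
t(D) = 1 + 0.3·t(B) + 0.26·t(D) + 0.22·t(E)
t(E) = 1 + 0.24·t(B) + 0.24·t(D) + 0.26·t(E)
Solving: t(B) = 3.8258, t(D) = 4.0650, t(E) = 3.9105.
Expected steps from D to C: 4.0650.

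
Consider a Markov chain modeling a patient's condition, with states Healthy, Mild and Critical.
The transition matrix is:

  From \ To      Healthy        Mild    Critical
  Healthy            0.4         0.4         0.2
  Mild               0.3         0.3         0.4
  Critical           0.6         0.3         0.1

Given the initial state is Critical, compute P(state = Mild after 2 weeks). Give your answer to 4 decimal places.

Sum over the intermediate state after 1 week:
P = P(Critical→Healthy)·P(Healthy→Mild) + P(Critical→Mild)·P(Mild→Mild) + P(Critical→Critical)·P(Critical→Mild)
  = 0.6×0.4 + 0.3×0.3 + 0.1×0.3
  = 0.2400 + 0.0900 + 0.0300 = 0.3600

0.3600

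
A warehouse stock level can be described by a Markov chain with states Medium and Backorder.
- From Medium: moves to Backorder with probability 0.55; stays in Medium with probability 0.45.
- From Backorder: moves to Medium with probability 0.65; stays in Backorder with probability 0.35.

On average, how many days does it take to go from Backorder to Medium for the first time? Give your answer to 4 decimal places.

Let t(s) be the expected number of days to first reach Medium from state s, with t(Medium) = 0. Conditioning on the first day:
t(Backorder) = 1 + 0.35·t(Backorder)
Solving: t(Backorder) = 1.5385.
Expected days from Backorder to Medium: 1.5385.

1.5385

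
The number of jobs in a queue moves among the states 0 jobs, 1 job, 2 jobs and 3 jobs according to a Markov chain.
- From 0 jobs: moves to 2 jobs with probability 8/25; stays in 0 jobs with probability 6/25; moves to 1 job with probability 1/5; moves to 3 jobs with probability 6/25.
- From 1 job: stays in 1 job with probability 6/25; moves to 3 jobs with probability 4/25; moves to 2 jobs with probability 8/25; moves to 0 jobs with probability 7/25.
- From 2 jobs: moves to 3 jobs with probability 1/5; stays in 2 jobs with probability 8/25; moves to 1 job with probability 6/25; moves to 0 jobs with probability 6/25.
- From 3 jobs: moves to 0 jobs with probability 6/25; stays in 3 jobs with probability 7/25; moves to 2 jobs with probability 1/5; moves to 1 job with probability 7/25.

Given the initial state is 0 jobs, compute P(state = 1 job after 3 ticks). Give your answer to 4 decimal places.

0.2389

Propagate the distribution vector 3 ticks from 0 jobs.
After 0 ticks: (1.0000, 0.0000, 0.0000, 0.0000)
After 1 tick: (0.2400, 0.2000, 0.3200, 0.2400)
After 2 ticks: (0.2480, 0.2400, 0.2912, 0.2208)
After 3 ticks: (0.2496, 0.2389, 0.2935, 0.2180)
P(in 1 job after 3 ticks) = 0.2389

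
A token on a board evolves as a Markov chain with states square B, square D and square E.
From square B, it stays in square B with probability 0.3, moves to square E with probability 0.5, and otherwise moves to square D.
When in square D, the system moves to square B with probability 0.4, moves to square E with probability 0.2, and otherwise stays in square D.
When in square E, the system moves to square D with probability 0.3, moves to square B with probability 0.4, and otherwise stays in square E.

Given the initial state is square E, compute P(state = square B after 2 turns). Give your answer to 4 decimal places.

Sum over the intermediate state after 1 turn:
P = P(square E→square B)·P(square B→square B) + P(square E→square D)·P(square D→square B) + P(square E→square E)·P(square E→square B)
  = 0.4×0.3 + 0.3×0.4 + 0.3×0.4
  = 0.1200 + 0.1200 + 0.1200 = 0.3600

0.3600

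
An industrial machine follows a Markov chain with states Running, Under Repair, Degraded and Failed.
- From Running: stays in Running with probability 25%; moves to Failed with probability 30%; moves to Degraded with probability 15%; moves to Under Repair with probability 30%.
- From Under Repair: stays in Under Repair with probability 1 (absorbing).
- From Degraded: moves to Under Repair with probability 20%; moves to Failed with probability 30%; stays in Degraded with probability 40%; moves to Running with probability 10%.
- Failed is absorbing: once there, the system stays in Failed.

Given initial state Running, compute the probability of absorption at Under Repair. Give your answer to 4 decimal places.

Let h(s) be the probability of absorption at Under Repair starting from transient state s. Then h(Under Repair) = 1 and h(Failed) = 0. By first-step analysis:
h(Running) = 0.25·h(Running) + 0.3·1 + 0.15·h(Degraded) + 0.3·0
h(Degraded) = 0.1·h(Running) + 0.2·1 + 0.4·h(Degraded) + 0.3·0
Solving: h(Running) = 0.4828, h(Degraded) = 0.4138.
Starting from Running, the probability is 0.4828.

0.4828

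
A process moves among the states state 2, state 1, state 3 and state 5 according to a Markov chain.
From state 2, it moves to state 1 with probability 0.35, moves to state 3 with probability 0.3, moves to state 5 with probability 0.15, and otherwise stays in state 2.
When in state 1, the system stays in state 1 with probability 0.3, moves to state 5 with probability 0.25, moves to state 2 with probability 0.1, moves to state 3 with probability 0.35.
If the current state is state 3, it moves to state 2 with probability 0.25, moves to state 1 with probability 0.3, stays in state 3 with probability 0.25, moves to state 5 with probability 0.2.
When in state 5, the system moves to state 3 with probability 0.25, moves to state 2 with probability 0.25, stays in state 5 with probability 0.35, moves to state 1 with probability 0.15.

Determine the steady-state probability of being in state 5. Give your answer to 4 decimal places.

Let the stationary distribution be π with π = πP and π_1 + π_2 + π_3 + π_4 = 1.
π_1 = 0.2·π_1 + 0.1·π_2 + 0.25·π_3 + 0.25·π_4
π_2 = 0.35·π_1 + 0.3·π_2 + 0.3·π_3 + 0.15·π_4
π_3 = 0.3·π_1 + 0.35·π_2 + 0.25·π_3 + 0.25·π_4
Solving with the normalization constraint gives π = (0.1990, 0.2740, 0.2873, 0.2397).
So the stationary probability of state 5 is 0.2397.

0.2397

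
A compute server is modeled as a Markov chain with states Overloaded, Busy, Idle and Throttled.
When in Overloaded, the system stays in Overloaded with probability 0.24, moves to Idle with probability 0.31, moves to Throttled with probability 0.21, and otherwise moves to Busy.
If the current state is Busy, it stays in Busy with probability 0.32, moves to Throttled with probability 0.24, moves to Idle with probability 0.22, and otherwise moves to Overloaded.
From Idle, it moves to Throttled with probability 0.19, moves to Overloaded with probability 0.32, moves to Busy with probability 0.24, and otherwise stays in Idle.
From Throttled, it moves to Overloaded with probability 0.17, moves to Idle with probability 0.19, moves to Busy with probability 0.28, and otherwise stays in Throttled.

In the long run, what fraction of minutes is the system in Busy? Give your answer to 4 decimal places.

Let the stationary distribution be π with π = πP and π_1 + π_2 + π_3 + π_4 = 1.
π_1 = 0.24·π_1 + 0.22·π_2 + 0.32·π_3 + 0.17·π_4
π_2 = 0.24·π_1 + 0.32·π_2 + 0.24·π_3 + 0.28·π_4
π_3 = 0.31·π_1 + 0.22·π_2 + 0.25·π_3 + 0.19·π_4
Solving with the normalization constraint gives π = (0.2363, 0.2718, 0.2410, 0.2510).
So the stationary probability of Busy is 0.2718.

0.2718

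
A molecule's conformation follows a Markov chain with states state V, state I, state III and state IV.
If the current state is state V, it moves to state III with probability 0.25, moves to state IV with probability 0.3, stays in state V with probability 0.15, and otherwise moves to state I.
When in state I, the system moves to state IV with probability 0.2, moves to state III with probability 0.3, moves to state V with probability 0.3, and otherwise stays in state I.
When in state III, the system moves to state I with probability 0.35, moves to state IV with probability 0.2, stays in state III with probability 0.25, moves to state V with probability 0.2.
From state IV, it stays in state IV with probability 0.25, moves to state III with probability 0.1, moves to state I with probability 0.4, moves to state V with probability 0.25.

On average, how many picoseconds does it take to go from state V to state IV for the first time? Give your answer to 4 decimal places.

Let t(s) be the expected number of picoseconds to first reach state IV from state s, with t(state IV) = 0. Conditioning on the first picosecond:
t(state V) = 1 + 0.15·t(state V) + 0.3·t(state I) + 0.25·t(state III)
t(state I) = 1 + 0.3·t(state V) + 0.2·t(state I) + 0.3·t(state III)
t(state III) = 1 + 0.2·t(state V) + 0.35·t(state I) + 0.25·t(state III)
Solving: t(state V) = 4.0799, t(state I) = 4.4703, t(state III) = 4.5074.
Expected picoseconds from state V to state IV: 4.0799.

4.0799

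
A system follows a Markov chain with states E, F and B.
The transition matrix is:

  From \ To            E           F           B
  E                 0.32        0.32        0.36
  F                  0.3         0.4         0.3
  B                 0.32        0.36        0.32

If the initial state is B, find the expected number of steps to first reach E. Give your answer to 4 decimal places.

Let t(s) be the expected number of steps to first reach E from state s, with t(E) = 0. Conditioning on the first step:
t(F) = 1 + 0.4·t(F) + 0.3·t(B)
t(B) = 1 + 0.36·t(F) + 0.32·t(B)
Solving: t(F) = 3.2667, t(B) = 3.2000.
Expected steps from B to E: 3.2000.

3.2000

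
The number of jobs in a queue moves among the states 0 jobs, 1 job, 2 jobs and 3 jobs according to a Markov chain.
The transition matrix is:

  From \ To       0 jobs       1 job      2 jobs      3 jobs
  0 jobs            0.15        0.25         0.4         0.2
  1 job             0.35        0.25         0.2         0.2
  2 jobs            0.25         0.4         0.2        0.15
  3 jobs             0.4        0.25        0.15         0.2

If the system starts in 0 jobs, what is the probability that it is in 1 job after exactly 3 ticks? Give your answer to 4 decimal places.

0.2830

Propagate the distribution vector 3 ticks from 0 jobs.
After 0 ticks: (1.0000, 0.0000, 0.0000, 0.0000)
After 1 tick: (0.1500, 0.2500, 0.4000, 0.2000)
After 2 ticks: (0.2900, 0.3100, 0.2200, 0.1800)
After 3 ticks: (0.2790, 0.2830, 0.2490, 0.1890)
P(in 1 job after 3 ticks) = 0.2830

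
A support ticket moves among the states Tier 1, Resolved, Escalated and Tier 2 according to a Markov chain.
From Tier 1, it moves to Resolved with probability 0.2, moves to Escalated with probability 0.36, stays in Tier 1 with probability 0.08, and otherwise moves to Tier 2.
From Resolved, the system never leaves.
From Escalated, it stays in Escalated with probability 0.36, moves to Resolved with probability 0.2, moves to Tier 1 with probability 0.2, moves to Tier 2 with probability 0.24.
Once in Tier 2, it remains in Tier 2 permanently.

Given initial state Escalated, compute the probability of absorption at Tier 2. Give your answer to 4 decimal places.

Let h(s) be the probability of absorption at Tier 2 starting from transient state s. Then h(Tier 2) = 1 and h(Resolved) = 0. By first-step analysis:
h(Tier 1) = 0.08·h(Tier 1) + 0.2·0 + 0.36·h(Escalated) + 0.36·1
h(Escalated) = 0.2·h(Tier 1) + 0.2·0 + 0.36·h(Escalated) + 0.24·1
Solving: h(Tier 1) = 0.6130, h(Escalated) = 0.5666.
Starting from Escalated, the probability is 0.5666.

0.5666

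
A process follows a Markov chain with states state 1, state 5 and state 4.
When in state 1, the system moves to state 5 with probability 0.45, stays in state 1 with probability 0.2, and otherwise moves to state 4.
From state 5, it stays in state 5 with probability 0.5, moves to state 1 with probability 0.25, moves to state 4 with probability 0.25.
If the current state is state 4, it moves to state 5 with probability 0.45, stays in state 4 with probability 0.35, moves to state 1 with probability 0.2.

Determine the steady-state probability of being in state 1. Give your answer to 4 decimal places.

Let the stationary distribution be π with π = πP and π_1 + π_2 + π_3 = 1.
π_1 = 0.2·π_1 + 0.25·π_2 + 0.2·π_3
π_2 = 0.45·π_1 + 0.5·π_2 + 0.45·π_3
Solving with the normalization constraint gives π = (0.2237, 0.4737, 0.3026).
So the stationary probability of state 1 is 0.2237.

0.2237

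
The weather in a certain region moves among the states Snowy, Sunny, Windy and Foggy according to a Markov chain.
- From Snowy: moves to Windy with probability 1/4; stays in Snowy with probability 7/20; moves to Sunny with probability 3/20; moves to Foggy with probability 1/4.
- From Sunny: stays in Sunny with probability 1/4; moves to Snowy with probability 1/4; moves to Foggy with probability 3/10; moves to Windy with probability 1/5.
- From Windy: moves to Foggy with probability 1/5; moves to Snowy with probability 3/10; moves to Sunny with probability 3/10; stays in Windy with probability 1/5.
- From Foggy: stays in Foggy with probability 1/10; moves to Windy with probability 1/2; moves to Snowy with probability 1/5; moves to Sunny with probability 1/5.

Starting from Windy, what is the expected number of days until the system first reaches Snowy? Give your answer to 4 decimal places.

Let t(s) be the expected number of days to first reach Snowy from state s, with t(Snowy) = 0. Conditioning on the first day:
t(Sunny) = 1 + 0.25·t(Sunny) + 0.2·t(Windy) + 0.3·t(Foggy)
t(Windy) = 1 + 0.3·t(Sunny) + 0.2·t(Windy) + 0.2·t(Foggy)
t(Foggy) = 1 + 0.2·t(Sunny) + 0.5·t(Windy) + 0.1·t(Foggy)
Solving: t(Sunny) = 3.9677, t(Windy) = 3.7581, t(Foggy) = 4.0806.
Expected days from Windy to Snowy: 3.7581.

3.7581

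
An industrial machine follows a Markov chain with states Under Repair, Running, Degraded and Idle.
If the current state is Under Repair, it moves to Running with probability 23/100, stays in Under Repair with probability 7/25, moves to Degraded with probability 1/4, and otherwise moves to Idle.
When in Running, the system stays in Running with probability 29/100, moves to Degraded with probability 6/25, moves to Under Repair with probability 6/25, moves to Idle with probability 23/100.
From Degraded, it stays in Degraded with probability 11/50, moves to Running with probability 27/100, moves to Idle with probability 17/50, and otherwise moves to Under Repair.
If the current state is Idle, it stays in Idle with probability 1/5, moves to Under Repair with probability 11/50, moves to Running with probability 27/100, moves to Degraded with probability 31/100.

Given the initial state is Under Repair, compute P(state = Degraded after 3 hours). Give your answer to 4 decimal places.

Propagate the distribution vector 3 hours from Under Repair.
After 0 hours: (1.0000, 0.0000, 0.0000, 0.0000)
After 1 hour: (0.2800, 0.2300, 0.2500, 0.2400)
After 2 hours: (0.2289, 0.2634, 0.2546, 0.2531)
After 3 hours: (0.2263, 0.2661, 0.2549, 0.2527)
P(in Degraded after 3 hours) = 0.2549

0.2549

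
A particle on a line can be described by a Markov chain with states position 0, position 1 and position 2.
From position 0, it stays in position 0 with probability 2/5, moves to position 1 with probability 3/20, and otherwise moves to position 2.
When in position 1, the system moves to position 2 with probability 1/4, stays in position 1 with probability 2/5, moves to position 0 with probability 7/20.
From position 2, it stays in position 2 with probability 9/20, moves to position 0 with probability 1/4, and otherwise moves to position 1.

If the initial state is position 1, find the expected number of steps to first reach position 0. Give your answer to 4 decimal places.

3.1373

Let t(s) be the expected number of steps to first reach position 0 from state s, with t(position 0) = 0. Conditioning on the first step:
t(position 1) = 1 + 0.4·t(position 1) + 0.25·t(position 2)
t(position 2) = 1 + 0.3·t(position 1) + 0.45·t(position 2)
Solving: t(position 1) = 3.1373, t(position 2) = 3.5294.
Expected steps from position 1 to position 0: 3.1373.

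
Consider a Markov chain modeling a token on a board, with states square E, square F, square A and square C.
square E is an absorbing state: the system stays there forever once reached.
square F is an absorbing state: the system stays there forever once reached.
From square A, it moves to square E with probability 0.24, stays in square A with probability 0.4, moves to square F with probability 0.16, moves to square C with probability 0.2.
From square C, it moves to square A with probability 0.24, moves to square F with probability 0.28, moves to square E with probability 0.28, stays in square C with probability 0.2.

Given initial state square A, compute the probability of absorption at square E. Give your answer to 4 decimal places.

Let h(s) be the probability of absorption at square E starting from transient state s. Then h(square E) = 1 and h(square F) = 0. By first-step analysis:
h(square A) = 0.24·1 + 0.16·0 + 0.4·h(square A) + 0.2·h(square C)
h(square C) = 0.28·1 + 0.28·0 + 0.24·h(square A) + 0.2·h(square C)
Solving: h(square A) = 0.5741, h(square C) = 0.5222.
Starting from square A, the probability is 0.5741.

0.5741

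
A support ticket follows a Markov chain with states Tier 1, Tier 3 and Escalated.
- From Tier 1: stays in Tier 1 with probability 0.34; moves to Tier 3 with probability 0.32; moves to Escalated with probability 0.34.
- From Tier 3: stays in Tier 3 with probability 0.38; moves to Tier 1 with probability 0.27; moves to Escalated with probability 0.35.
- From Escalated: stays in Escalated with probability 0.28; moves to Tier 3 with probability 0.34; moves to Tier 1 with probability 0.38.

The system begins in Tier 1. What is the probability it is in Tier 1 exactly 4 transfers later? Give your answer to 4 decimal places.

Propagate the distribution vector 4 transfers from Tier 1.
After 0 transfers: (1.0000, 0.0000, 0.0000)
After 1 transfer: (0.3400, 0.3200, 0.3400)
After 2 transfers: (0.3312, 0.3460, 0.3228)
After 3 transfers: (0.3287, 0.3472, 0.3241)
After 4 transfers: (0.3287, 0.3473, 0.3240)
P(in Tier 1 after 4 transfers) = 0.3287

0.3287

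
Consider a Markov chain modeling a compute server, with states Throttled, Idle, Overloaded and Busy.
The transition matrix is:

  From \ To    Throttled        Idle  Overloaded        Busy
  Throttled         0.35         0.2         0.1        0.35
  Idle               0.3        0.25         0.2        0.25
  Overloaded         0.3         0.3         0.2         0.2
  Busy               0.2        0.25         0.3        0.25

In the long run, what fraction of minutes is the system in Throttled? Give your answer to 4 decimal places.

0.2875

Let the stationary distribution be π with π = πP and π_1 + π_2 + π_3 + π_4 = 1.
π_1 = 0.35·π_1 + 0.3·π_2 + 0.3·π_3 + 0.2·π_4
π_2 = 0.2·π_1 + 0.25·π_2 + 0.3·π_3 + 0.25·π_4
π_3 = 0.1·π_1 + 0.2·π_2 + 0.2·π_3 + 0.3·π_4
Solving with the normalization constraint gives π = (0.2875, 0.2455, 0.1981, 0.2688).
So the stationary probability of Throttled is 0.2875.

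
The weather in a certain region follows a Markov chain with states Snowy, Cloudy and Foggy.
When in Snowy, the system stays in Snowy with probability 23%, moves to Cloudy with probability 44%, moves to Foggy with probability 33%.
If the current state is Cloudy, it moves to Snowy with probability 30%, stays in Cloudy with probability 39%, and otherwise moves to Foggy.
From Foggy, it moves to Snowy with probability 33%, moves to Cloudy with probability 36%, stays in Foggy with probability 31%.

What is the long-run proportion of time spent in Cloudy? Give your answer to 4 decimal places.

Let the stationary distribution be π with π = πP and π_1 + π_2 + π_3 = 1.
π_1 = 0.23·π_1 + 0.3·π_2 + 0.33·π_3
π_2 = 0.44·π_1 + 0.39·π_2 + 0.36·π_3
Solving with the normalization constraint gives π = (0.2892, 0.3950, 0.3158).
So the stationary probability of Cloudy is 0.3950.

0.3950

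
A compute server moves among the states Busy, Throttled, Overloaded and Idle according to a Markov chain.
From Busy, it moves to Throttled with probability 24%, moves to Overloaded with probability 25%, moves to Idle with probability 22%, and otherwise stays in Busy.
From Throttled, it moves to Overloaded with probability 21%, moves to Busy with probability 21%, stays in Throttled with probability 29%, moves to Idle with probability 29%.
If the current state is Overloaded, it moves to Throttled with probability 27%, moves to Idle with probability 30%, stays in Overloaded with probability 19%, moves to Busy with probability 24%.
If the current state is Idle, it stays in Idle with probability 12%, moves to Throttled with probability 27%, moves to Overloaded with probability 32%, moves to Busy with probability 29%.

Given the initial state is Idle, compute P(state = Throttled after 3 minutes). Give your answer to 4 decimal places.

Propagate the distribution vector 3 minutes from Idle.
After 0 minutes: (0.0000, 0.0000, 0.0000, 1.0000)
After 1 minute: (0.2900, 0.2700, 0.3200, 0.1200)
After 2 minutes: (0.2524, 0.2667, 0.2284, 0.2525)
After 3 minutes: (0.2572, 0.2678, 0.2433, 0.2317)
P(in Throttled after 3 minutes) = 0.2678

0.2678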